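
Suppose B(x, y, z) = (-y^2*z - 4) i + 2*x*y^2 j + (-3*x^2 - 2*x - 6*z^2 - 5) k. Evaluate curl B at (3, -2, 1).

(∇×B)₁ = ∂B₃/∂y − ∂B₂/∂z = 0
(∇×B)₂ = ∂B₁/∂z − ∂B₃/∂x = 6*x - y^2 + 2
(∇×B)₃ = ∂B₂/∂x − ∂B₁/∂y = 2*y^2 + 2*y*z
∇×B = (0, 6*x - y^2 + 2, 2*y^2 + 2*y*z)
At (3, -2, 1): (0, 16, 4).

(0, 16, 4)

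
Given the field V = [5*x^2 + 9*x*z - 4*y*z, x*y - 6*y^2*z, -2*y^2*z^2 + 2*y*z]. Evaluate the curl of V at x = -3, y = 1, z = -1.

(0, -31, -3)

(∇×V)₁ = ∂V₃/∂y − ∂V₂/∂z = 6*y^2 - 4*y*z^2 + 2*z
(∇×V)₂ = ∂V₁/∂z − ∂V₃/∂x = 9*x - 4*y
(∇×V)₃ = ∂V₂/∂x − ∂V₁/∂y = y + 4*z
∇×V = (6*y^2 - 4*y*z^2 + 2*z, 9*x - 4*y, y + 4*z)
At (-3, 1, -1): (0, -31, -3).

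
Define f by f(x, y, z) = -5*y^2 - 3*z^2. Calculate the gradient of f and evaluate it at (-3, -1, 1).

(0, 10, -6)

∂f/∂x = 0
∂f/∂y = -10*y
∂f/∂z = -6*z
∇f = (0, -10*y, -6*z)
At (-3, -1, 1): (0, 10, -6).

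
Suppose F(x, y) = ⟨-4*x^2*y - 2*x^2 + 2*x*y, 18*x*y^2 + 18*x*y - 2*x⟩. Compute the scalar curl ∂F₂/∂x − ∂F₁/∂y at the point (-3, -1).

40

∂F₂/∂x = 18*y^2 + 18*y - 2
∂F₁/∂y = -4*x^2 + 2*x
Scalar curl = 4*x^2 - 2*x + 18*y^2 + 18*y - 2
At (-3, -1): 40.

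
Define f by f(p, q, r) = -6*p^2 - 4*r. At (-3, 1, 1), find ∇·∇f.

-12

∂²f/∂p² = -12
∂²f/∂q² = 0
∂²f/∂r² = 0
∇²f = -12
At (-3, 1, 1): -12.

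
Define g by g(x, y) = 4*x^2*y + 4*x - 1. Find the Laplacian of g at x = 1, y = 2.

∂²g/∂x² = 8*y
∂²g/∂y² = 0
∇²g = 8*y
At (1, 2): 16.

16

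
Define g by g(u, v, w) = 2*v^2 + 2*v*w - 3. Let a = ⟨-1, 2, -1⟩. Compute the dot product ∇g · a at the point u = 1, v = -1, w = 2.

2

∂g/∂u = 0
∂g/∂v = 4*v + 2*w
∂g/∂w = 2*v
∇g at (1, -1, 2) = (0, 0, -2)
∇g · a = (0)(-1) + (0)(2) + (-2)(-1) = 2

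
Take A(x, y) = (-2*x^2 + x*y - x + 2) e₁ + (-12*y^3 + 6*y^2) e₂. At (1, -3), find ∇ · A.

∂A₁/∂x = -4*x + y - 1
∂A₂/∂y = -36*y^2 + 12*y
∇·A = -4*x - 36*y^2 + 13*y - 1
At (1, -3): -368.

-368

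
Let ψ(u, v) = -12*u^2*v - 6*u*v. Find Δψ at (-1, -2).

48

∂²ψ/∂u² = -24*v
∂²ψ/∂v² = 0
∇²ψ = -24*v
At (-1, -2): 48.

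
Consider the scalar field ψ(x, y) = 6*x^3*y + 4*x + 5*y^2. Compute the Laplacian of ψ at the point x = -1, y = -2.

∂²ψ/∂x² = 36*x*y
∂²ψ/∂y² = 10
∇²ψ = 36*x*y + 10
At (-1, -2): 82.

82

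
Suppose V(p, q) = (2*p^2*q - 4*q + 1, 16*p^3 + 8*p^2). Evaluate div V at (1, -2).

-8

∂V₁/∂p = 4*p*q
∂V₂/∂q = 0
∇·V = 4*p*q
At (1, -2): -8.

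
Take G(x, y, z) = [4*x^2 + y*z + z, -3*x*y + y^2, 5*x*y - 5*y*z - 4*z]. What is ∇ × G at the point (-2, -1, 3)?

(-25, 5, 0)

(∇×G)₁ = ∂G₃/∂y − ∂G₂/∂z = 5*x - 5*z
(∇×G)₂ = ∂G₁/∂z − ∂G₃/∂x = -4*y + 1
(∇×G)₃ = ∂G₂/∂x − ∂G₁/∂y = -3*y - z
∇×G = (5*x - 5*z, -4*y + 1, -3*y - z)
At (-2, -1, 3): (-25, 5, 0).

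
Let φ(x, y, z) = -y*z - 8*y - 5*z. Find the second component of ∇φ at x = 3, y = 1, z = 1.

-9

(∇φ)_2 = ∂φ/∂y = -z - 8
At (3, 1, 1): -9.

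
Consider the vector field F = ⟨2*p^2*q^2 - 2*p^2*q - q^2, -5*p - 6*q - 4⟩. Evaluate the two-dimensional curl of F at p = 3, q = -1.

∂F₂/∂p = -5
∂F₁/∂q = 4*p^2*q - 2*p^2 - 2*q
Scalar curl = -4*p^2*q + 2*p^2 + 2*q - 5
At (3, -1): 47.

47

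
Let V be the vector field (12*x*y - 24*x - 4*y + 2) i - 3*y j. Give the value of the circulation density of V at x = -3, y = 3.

40

∂V₂/∂x = 0
∂V₁/∂y = 12*x - 4
Scalar curl = -12*x + 4
At (-3, 3): 40.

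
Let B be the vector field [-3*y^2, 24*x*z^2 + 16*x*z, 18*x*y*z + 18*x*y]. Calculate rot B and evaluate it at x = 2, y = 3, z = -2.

(∇×B)₁ = ∂B₃/∂y − ∂B₂/∂z = -30*x*z + 2*x
(∇×B)₂ = ∂B₁/∂z − ∂B₃/∂x = -18*y*z - 18*y
(∇×B)₃ = ∂B₂/∂x − ∂B₁/∂y = 6*y + 24*z^2 + 16*z
∇×B = (-30*x*z + 2*x, -18*y*z - 18*y, 6*y + 24*z^2 + 16*z)
At (2, 3, -2): (124, 54, 82).

(124, 54, 82)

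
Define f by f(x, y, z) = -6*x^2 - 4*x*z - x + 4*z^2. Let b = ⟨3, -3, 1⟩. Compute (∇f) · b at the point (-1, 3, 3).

25

∂f/∂x = -12*x - 4*z - 1
∂f/∂y = 0
∂f/∂z = -4*x + 8*z
∇f at (-1, 3, 3) = (-1, 0, 28)
∇f · b = (-1)(3) + (0)(-3) + (28)(1) = 25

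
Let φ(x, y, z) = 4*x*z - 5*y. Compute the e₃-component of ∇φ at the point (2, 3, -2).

8

(∇φ)_3 = ∂φ/∂z = 4*x
At (2, 3, -2): 8.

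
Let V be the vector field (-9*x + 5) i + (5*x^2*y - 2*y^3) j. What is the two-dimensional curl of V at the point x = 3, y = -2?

-60

∂V₂/∂x = 10*x*y
∂V₁/∂y = 0
Scalar curl = 10*x*y
At (3, -2): -60.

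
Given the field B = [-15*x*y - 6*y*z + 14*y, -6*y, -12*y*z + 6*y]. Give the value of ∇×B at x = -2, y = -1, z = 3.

(∇×B)₁ = ∂B₃/∂y − ∂B₂/∂z = -12*z + 6
(∇×B)₂ = ∂B₁/∂z − ∂B₃/∂x = -6*y
(∇×B)₃ = ∂B₂/∂x − ∂B₁/∂y = 15*x + 6*z - 14
∇×B = (-12*z + 6, -6*y, 15*x + 6*z - 14)
At (-2, -1, 3): (-30, 6, -26).

(-30, 6, -26)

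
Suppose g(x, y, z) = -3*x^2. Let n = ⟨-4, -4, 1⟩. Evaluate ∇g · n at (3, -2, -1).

∂g/∂x = -6*x
∂g/∂y = 0
∂g/∂z = 0
∇g at (3, -2, -1) = (-18, 0, 0)
∇g · n = (-18)(-4) + (0)(-4) + (0)(1) = 72

72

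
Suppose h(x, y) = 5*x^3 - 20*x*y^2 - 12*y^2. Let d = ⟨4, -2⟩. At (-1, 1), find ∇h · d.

-52

∂h/∂x = 15*x^2 - 20*y^2
∂h/∂y = -40*x*y - 24*y
∇h at (-1, 1) = (-5, 16)
∇h · d = (-5)(4) + (16)(-2) = -52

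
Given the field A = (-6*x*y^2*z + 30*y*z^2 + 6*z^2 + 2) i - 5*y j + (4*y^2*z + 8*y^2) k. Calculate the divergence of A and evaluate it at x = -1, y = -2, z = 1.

∂A₁/∂x = -6*y^2*z
∂A₂/∂y = -5
∂A₃/∂z = 4*y^2
∇·A = -6*y^2*z + 4*y^2 - 5
At (-1, -2, 1): -13.

-13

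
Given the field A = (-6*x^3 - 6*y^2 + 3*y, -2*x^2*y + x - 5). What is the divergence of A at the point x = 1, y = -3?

-20

∂A₁/∂x = -18*x^2
∂A₂/∂y = -2*x^2
∇·A = -20*x^2
At (1, -3): -20.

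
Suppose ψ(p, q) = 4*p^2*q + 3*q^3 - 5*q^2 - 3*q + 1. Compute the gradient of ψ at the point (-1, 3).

(-24, 52)

∂ψ/∂p = 8*p*q
∂ψ/∂q = 4*p^2 + 9*q^2 - 10*q - 3
∇ψ = (8*p*q, 4*p^2 + 9*q^2 - 10*q - 3)
At (-1, 3): (-24, 52).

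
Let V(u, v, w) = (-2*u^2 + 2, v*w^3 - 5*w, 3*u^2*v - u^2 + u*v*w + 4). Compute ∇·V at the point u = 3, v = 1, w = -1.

-10

∂V₁/∂u = -4*u
∂V₂/∂v = w^3
∂V₃/∂w = u*v
∇·V = u*v - 4*u + w^3
At (3, 1, -1): -10.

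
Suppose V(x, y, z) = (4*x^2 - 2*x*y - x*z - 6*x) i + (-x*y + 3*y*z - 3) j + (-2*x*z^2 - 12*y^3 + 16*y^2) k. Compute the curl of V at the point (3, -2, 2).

(∇×V)₁ = ∂V₃/∂y − ∂V₂/∂z = -36*y^2 + 29*y
(∇×V)₂ = ∂V₁/∂z − ∂V₃/∂x = -x + 2*z^2
(∇×V)₃ = ∂V₂/∂x − ∂V₁/∂y = 2*x - y
∇×V = (-36*y^2 + 29*y, -x + 2*z^2, 2*x - y)
At (3, -2, 2): (-202, 5, 8).

(-202, 5, 8)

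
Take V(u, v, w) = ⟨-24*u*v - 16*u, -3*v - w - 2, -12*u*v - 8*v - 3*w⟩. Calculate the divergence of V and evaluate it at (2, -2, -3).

∂V₁/∂u = -24*v - 16
∂V₂/∂v = -3
∂V₃/∂w = -3
∇·V = -24*v - 22
At (2, -2, -3): 26.

26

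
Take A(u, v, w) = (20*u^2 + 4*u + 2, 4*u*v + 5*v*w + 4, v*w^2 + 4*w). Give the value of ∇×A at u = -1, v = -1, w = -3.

(14, 0, -4)

(∇×A)₁ = ∂A₃/∂v − ∂A₂/∂w = -5*v + w^2
(∇×A)₂ = ∂A₁/∂w − ∂A₃/∂u = 0
(∇×A)₃ = ∂A₂/∂u − ∂A₁/∂v = 4*v
∇×A = (-5*v + w^2, 0, 4*v)
At (-1, -1, -3): (14, 0, -4).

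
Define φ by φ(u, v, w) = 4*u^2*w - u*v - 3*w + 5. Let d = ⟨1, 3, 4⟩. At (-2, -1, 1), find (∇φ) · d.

∂φ/∂u = 8*u*w - v
∂φ/∂v = -u
∂φ/∂w = 4*u^2 - 3
∇φ at (-2, -1, 1) = (-15, 2, 13)
∇φ · d = (-15)(1) + (2)(3) + (13)(4) = 43

43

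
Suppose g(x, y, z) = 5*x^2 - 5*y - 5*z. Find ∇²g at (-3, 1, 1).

10

∂²g/∂x² = 10
∂²g/∂y² = 0
∂²g/∂z² = 0
∇²g = 10
At (-3, 1, 1): 10.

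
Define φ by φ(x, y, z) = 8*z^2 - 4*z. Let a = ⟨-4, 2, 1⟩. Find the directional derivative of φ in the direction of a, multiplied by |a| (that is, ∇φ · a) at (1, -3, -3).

∂φ/∂x = 0
∂φ/∂y = 0
∂φ/∂z = 16*z - 4
∇φ at (1, -3, -3) = (0, 0, -52)
∇φ · a = (0)(-4) + (0)(2) + (-52)(1) = -52

-52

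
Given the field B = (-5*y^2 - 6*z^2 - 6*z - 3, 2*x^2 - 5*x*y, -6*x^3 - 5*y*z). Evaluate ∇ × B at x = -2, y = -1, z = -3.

(15, 102, -13)

(∇×B)₁ = ∂B₃/∂y − ∂B₂/∂z = -5*z
(∇×B)₂ = ∂B₁/∂z − ∂B₃/∂x = 18*x^2 - 12*z - 6
(∇×B)₃ = ∂B₂/∂x − ∂B₁/∂y = 4*x + 5*y
∇×B = (-5*z, 18*x^2 - 12*z - 6, 4*x + 5*y)
At (-2, -1, -3): (15, 102, -13).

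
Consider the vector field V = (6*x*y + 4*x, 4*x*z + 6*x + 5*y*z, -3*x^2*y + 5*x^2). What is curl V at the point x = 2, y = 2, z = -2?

(∇×V)₁ = ∂V₃/∂y − ∂V₂/∂z = -3*x^2 - 4*x - 5*y
(∇×V)₂ = ∂V₁/∂z − ∂V₃/∂x = 6*x*y - 10*x
(∇×V)₃ = ∂V₂/∂x − ∂V₁/∂y = -6*x + 4*z + 6
∇×V = (-3*x^2 - 4*x - 5*y, 6*x*y - 10*x, -6*x + 4*z + 6)
At (2, 2, -2): (-30, 4, -14).

(-30, 4, -14)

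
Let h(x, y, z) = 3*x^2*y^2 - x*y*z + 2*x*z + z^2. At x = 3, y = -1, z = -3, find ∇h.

(9, -45, 3)

∂h/∂x = 6*x*y^2 - y*z + 2*z
∂h/∂y = 6*x^2*y - x*z
∂h/∂z = -x*y + 2*x + 2*z
∇h = (6*x*y^2 - y*z + 2*z, 6*x^2*y - x*z, -x*y + 2*x + 2*z)
At (3, -1, -3): (9, -45, 3).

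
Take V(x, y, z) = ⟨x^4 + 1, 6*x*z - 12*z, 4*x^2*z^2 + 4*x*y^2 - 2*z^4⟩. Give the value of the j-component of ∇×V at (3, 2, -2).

(∇×V)_2 = ∂V₁/∂z − ∂V₃/∂x
= 0 − (8*x*z^2 + 4*y^2)
= -8*x*z^2 - 4*y^2
At (3, 2, -2): -112.

-112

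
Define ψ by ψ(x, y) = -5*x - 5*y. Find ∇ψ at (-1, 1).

∂ψ/∂x = -5
∂ψ/∂y = -5
∇ψ = (-5, -5)
At (-1, 1): (-5, -5).

(-5, -5)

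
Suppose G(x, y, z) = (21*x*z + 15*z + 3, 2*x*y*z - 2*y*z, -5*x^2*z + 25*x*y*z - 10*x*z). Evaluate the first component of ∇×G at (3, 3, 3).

213

(∇×G)_1 = ∂G₃/∂y − ∂G₂/∂z
= 25*x*z − (2*x*y - 2*y)
= -2*x*y + 25*x*z + 2*y
At (3, 3, 3): 213.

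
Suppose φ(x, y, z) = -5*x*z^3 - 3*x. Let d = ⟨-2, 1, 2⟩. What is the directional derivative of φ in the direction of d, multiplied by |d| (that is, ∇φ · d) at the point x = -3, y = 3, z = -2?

286

∂φ/∂x = -5*z^3 - 3
∂φ/∂y = 0
∂φ/∂z = -15*x*z^2
∇φ at (-3, 3, -2) = (37, 0, 180)
∇φ · d = (37)(-2) + (0)(1) + (180)(2) = 286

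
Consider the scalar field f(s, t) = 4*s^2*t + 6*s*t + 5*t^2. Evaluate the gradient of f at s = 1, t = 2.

∂f/∂s = 8*s*t + 6*t
∂f/∂t = 4*s^2 + 6*s + 10*t
∇f = (8*s*t + 6*t, 4*s^2 + 6*s + 10*t)
At (1, 2): (28, 30).

(28, 30)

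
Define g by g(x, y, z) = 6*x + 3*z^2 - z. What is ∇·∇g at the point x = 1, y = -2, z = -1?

∂²g/∂x² = 0
∂²g/∂y² = 0
∂²g/∂z² = 6
∇²g = 6
At (1, -2, -1): 6.

6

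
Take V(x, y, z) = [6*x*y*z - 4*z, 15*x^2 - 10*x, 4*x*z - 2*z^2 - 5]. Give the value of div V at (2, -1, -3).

38

∂V₁/∂x = 6*y*z
∂V₂/∂y = 0
∂V₃/∂z = 4*x - 4*z
∇·V = 4*x + 6*y*z - 4*z
At (2, -1, -3): 38.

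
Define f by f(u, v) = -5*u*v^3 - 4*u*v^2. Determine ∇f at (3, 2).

(-56, -228)

∂f/∂u = -5*v^3 - 4*v^2
∂f/∂v = -15*u*v^2 - 8*u*v
∇f = (-5*v^3 - 4*v^2, -15*u*v^2 - 8*u*v)
At (3, 2): (-56, -228).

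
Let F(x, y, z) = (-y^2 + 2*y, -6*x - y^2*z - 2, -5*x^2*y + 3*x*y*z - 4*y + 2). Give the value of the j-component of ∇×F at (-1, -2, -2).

8

(∇×F)_2 = ∂F₁/∂z − ∂F₃/∂x
= 0 − (-10*x*y + 3*y*z)
= 10*x*y - 3*y*z
At (-1, -2, -2): 8.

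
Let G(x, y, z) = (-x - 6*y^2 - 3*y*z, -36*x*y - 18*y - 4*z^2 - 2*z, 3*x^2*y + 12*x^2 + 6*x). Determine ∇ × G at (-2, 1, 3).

(∇×G)₁ = ∂G₃/∂y − ∂G₂/∂z = 3*x^2 + 8*z + 2
(∇×G)₂ = ∂G₁/∂z − ∂G₃/∂x = -6*x*y - 24*x - 3*y - 6
(∇×G)₃ = ∂G₂/∂x − ∂G₁/∂y = -24*y + 3*z
∇×G = (3*x^2 + 8*z + 2, -6*x*y - 24*x - 3*y - 6, -24*y + 3*z)
At (-2, 1, 3): (38, 51, -15).

(38, 51, -15)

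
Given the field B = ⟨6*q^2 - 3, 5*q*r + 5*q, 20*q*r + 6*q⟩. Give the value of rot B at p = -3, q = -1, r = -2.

(-29, 0, 12)

(∇×B)₁ = ∂B₃/∂q − ∂B₂/∂r = -5*q + 20*r + 6
(∇×B)₂ = ∂B₁/∂r − ∂B₃/∂p = 0
(∇×B)₃ = ∂B₂/∂p − ∂B₁/∂q = -12*q
∇×B = (-5*q + 20*r + 6, 0, -12*q)
At (-3, -1, -2): (-29, 0, 12).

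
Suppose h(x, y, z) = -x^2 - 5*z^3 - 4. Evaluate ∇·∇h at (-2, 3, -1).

∂²h/∂x² = -2
∂²h/∂y² = 0
∂²h/∂z² = -30*z
∇²h = -30*z - 2
At (-2, 3, -1): 28.

28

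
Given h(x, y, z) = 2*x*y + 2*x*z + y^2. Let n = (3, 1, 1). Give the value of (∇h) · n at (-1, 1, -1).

-2

∂h/∂x = 2*y + 2*z
∂h/∂y = 2*x + 2*y
∂h/∂z = 2*x
∇h at (-1, 1, -1) = (0, 0, -2)
∇h · n = (0)(3) + (0)(1) + (-2)(1) = -2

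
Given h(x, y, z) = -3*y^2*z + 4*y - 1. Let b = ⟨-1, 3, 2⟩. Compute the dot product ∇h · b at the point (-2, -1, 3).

∂h/∂x = 0
∂h/∂y = -6*y*z + 4
∂h/∂z = -3*y^2
∇h at (-2, -1, 3) = (0, 22, -3)
∇h · b = (0)(-1) + (22)(3) + (-3)(2) = 60

60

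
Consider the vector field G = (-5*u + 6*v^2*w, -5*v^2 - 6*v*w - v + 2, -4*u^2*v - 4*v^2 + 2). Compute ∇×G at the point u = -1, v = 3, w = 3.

(-10, 30, -108)

(∇×G)₁ = ∂G₃/∂v − ∂G₂/∂w = -4*u^2 - 2*v
(∇×G)₂ = ∂G₁/∂w − ∂G₃/∂u = 8*u*v + 6*v^2
(∇×G)₃ = ∂G₂/∂u − ∂G₁/∂v = -12*v*w
∇×G = (-4*u^2 - 2*v, 8*u*v + 6*v^2, -12*v*w)
At (-1, 3, 3): (-10, 30, -108).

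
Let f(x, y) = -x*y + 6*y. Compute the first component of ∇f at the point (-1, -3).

3

(∇f)_1 = ∂f/∂x = -y
At (-1, -3): 3.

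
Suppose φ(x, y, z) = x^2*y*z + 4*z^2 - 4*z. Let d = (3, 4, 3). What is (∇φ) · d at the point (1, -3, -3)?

∂φ/∂x = 2*x*y*z
∂φ/∂y = x^2*z
∂φ/∂z = x^2*y + 8*z - 4
∇φ at (1, -3, -3) = (18, -3, -31)
∇φ · d = (18)(3) + (-3)(4) + (-31)(3) = -51

-51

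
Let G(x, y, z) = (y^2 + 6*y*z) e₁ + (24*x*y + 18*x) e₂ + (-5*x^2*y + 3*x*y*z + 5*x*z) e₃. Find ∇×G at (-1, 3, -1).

(-2, 2, 90)

(∇×G)₁ = ∂G₃/∂y − ∂G₂/∂z = -5*x^2 + 3*x*z
(∇×G)₂ = ∂G₁/∂z − ∂G₃/∂x = 10*x*y - 3*y*z + 6*y - 5*z
(∇×G)₃ = ∂G₂/∂x − ∂G₁/∂y = 22*y - 6*z + 18
∇×G = (-5*x^2 + 3*x*z, 10*x*y - 3*y*z + 6*y - 5*z, 22*y - 6*z + 18)
At (-1, 3, -1): (-2, 2, 90).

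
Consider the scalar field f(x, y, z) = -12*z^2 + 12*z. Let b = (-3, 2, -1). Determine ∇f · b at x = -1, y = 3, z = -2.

∂f/∂x = 0
∂f/∂y = 0
∂f/∂z = -24*z + 12
∇f at (-1, 3, -2) = (0, 0, 60)
∇f · b = (0)(-3) + (0)(2) + (60)(-1) = -60

-60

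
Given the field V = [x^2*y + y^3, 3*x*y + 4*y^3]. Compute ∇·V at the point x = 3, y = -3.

99

∂V₁/∂x = 2*x*y
∂V₂/∂y = 3*x + 12*y^2
∇·V = 2*x*y + 3*x + 12*y^2
At (3, -3): 99.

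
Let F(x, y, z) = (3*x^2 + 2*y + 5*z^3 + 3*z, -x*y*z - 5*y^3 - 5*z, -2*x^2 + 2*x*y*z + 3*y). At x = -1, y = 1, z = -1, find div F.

∂F₁/∂x = 6*x
∂F₂/∂y = -x*z - 15*y^2
∂F₃/∂z = 2*x*y
∇·F = 2*x*y - x*z + 6*x - 15*y^2
At (-1, 1, -1): -24.

-24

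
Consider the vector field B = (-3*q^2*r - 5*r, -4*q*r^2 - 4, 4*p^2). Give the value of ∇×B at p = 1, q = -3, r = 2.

(-48, -40, -36)

(∇×B)₁ = ∂B₃/∂q − ∂B₂/∂r = 8*q*r
(∇×B)₂ = ∂B₁/∂r − ∂B₃/∂p = -8*p - 3*q^2 - 5
(∇×B)₃ = ∂B₂/∂p − ∂B₁/∂q = 6*q*r
∇×B = (8*q*r, -8*p - 3*q^2 - 5, 6*q*r)
At (1, -3, 2): (-48, -40, -36).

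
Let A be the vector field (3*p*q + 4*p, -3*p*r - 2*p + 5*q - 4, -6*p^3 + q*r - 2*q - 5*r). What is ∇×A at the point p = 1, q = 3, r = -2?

(∇×A)₁ = ∂A₃/∂q − ∂A₂/∂r = 3*p + r - 2
(∇×A)₂ = ∂A₁/∂r − ∂A₃/∂p = 18*p^2
(∇×A)₃ = ∂A₂/∂p − ∂A₁/∂q = -3*p - 3*r - 2
∇×A = (3*p + r - 2, 18*p^2, -3*p - 3*r - 2)
At (1, 3, -2): (-1, 18, 1).

(-1, 18, 1)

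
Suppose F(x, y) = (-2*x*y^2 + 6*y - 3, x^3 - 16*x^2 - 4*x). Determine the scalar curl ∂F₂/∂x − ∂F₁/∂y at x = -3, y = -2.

∂F₂/∂x = 3*x^2 - 32*x - 4
∂F₁/∂y = -4*x*y + 6
Scalar curl = 3*x^2 + 4*x*y - 32*x - 10
At (-3, -2): 137.

137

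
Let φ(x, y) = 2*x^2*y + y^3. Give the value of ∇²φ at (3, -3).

∂²φ/∂x² = 4*y
∂²φ/∂y² = 6*y
∇²φ = 10*y
At (3, -3): -30.

-30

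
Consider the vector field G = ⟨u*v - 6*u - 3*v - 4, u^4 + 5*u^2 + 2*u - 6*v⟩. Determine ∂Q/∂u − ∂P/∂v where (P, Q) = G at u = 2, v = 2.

∂G₂/∂u = 4*u^3 + 10*u + 2
∂G₁/∂v = u - 3
Scalar curl = 4*u^3 + 9*u + 5
At (2, 2): 55.

55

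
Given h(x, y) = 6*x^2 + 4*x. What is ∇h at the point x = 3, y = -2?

(40, 0)

∂h/∂x = 12*x + 4
∂h/∂y = 0
∇h = (12*x + 4, 0)
At (3, -2): (40, 0).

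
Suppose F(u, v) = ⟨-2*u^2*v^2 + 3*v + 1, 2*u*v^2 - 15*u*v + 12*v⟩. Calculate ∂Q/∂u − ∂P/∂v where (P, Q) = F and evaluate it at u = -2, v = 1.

0

∂F₂/∂u = 2*v^2 - 15*v
∂F₁/∂v = -4*u^2*v + 3
Scalar curl = 4*u^2*v + 2*v^2 - 15*v - 3
At (-2, 1): 0.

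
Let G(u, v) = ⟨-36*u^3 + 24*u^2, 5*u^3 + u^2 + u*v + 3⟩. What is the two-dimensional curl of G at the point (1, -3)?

∂G₂/∂u = 15*u^2 + 2*u + v
∂G₁/∂v = 0
Scalar curl = 15*u^2 + 2*u + v
At (1, -3): 14.

14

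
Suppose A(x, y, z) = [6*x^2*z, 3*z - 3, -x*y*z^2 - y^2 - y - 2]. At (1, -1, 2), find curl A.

(-6, 2, 0)

(∇×A)₁ = ∂A₃/∂y − ∂A₂/∂z = -x*z^2 - 2*y - 4
(∇×A)₂ = ∂A₁/∂z − ∂A₃/∂x = 6*x^2 + y*z^2
(∇×A)₃ = ∂A₂/∂x − ∂A₁/∂y = 0
∇×A = (-x*z^2 - 2*y - 4, 6*x^2 + y*z^2, 0)
At (1, -1, 2): (-6, 2, 0).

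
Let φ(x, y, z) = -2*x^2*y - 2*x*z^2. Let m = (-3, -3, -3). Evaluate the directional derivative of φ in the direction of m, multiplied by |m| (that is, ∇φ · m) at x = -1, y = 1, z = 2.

-6

∂φ/∂x = -4*x*y - 2*z^2
∂φ/∂y = -2*x^2
∂φ/∂z = -4*x*z
∇φ at (-1, 1, 2) = (-4, -2, 8)
∇φ · m = (-4)(-3) + (-2)(-3) + (8)(-3) = -6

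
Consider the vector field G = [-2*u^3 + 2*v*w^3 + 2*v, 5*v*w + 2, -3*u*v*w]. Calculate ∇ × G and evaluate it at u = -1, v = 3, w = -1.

(-18, 9, 0)

(∇×G)₁ = ∂G₃/∂v − ∂G₂/∂w = -3*u*w - 5*v
(∇×G)₂ = ∂G₁/∂w − ∂G₃/∂u = 6*v*w^2 + 3*v*w
(∇×G)₃ = ∂G₂/∂u − ∂G₁/∂v = -2*w^3 - 2
∇×G = (-3*u*w - 5*v, 6*v*w^2 + 3*v*w, -2*w^3 - 2)
At (-1, 3, -1): (-18, 9, 0).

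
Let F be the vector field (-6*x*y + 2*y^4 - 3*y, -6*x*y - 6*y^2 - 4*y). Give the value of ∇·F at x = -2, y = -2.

∂F₁/∂x = -6*y
∂F₂/∂y = -6*x - 12*y - 4
∇·F = -6*x - 18*y - 4
At (-2, -2): 44.

44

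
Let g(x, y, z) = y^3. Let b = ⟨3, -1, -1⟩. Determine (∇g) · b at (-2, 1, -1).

∂g/∂x = 0
∂g/∂y = 3*y^2
∂g/∂z = 0
∇g at (-2, 1, -1) = (0, 3, 0)
∇g · b = (0)(3) + (3)(-1) + (0)(-1) = -3

-3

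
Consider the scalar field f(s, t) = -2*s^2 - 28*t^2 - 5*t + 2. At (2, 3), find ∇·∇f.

∂²f/∂s² = -4
∂²f/∂t² = -56
∇²f = -60
At (2, 3): -60.

-60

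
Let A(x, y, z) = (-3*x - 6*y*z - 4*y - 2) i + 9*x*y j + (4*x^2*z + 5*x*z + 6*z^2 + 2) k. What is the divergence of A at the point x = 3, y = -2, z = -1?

∂A₁/∂x = -3
∂A₂/∂y = 9*x
∂A₃/∂z = 4*x^2 + 5*x + 12*z
∇·A = 4*x^2 + 14*x + 12*z - 3
At (3, -2, -1): 63.

63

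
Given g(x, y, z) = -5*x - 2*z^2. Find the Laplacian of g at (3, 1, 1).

-4

∂²g/∂x² = 0
∂²g/∂y² = 0
∂²g/∂z² = -4
∇²g = -4
At (3, 1, 1): -4.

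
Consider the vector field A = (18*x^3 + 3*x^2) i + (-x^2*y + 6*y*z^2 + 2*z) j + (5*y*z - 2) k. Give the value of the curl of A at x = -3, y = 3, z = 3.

(-95, 0, 18)

(∇×A)₁ = ∂A₃/∂y − ∂A₂/∂z = -12*y*z + 5*z - 2
(∇×A)₂ = ∂A₁/∂z − ∂A₃/∂x = 0
(∇×A)₃ = ∂A₂/∂x − ∂A₁/∂y = -2*x*y
∇×A = (-12*y*z + 5*z - 2, 0, -2*x*y)
At (-3, 3, 3): (-95, 0, 18).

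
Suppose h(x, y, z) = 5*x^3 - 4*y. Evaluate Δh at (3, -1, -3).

90

∂²h/∂x² = 30*x
∂²h/∂y² = 0
∂²h/∂z² = 0
∇²h = 30*x
At (3, -1, -3): 90.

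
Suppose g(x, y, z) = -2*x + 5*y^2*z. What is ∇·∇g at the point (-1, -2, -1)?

∂²g/∂x² = 0
∂²g/∂y² = 10*z
∂²g/∂z² = 0
∇²g = 10*z
At (-1, -2, -1): -10.

-10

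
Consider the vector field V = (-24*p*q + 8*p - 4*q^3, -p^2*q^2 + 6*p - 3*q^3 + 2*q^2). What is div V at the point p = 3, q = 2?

∂V₁/∂p = -24*q + 8
∂V₂/∂q = -2*p^2*q - 9*q^2 + 4*q
∇·V = -2*p^2*q - 9*q^2 - 20*q + 8
At (3, 2): -104.

-104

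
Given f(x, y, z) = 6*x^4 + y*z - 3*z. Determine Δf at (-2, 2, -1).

288

∂²f/∂x² = 72*x^2
∂²f/∂y² = 0
∂²f/∂z² = 0
∇²f = 72*x^2
At (-2, 2, -1): 288.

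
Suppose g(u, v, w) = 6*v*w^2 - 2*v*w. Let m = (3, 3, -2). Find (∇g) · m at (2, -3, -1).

∂g/∂u = 0
∂g/∂v = 6*w^2 - 2*w
∂g/∂w = 12*v*w - 2*v
∇g at (2, -3, -1) = (0, 8, 42)
∇g · m = (0)(3) + (8)(3) + (42)(-2) = -60

-60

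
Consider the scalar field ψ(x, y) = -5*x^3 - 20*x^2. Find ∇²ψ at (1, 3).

-70

∂²ψ/∂x² = -10*(3*x + 4)
∂²ψ/∂y² = 0
∇²ψ = -30*x - 40
At (1, 3): -70.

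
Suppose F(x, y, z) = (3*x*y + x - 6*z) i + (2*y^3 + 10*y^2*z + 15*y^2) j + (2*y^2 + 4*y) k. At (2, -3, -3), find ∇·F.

∂F₁/∂x = 3*y + 1
∂F₂/∂y = 6*y^2 + 20*y*z + 30*y
∂F₃/∂z = 0
∇·F = 6*y^2 + 20*y*z + 33*y + 1
At (2, -3, -3): 136.

136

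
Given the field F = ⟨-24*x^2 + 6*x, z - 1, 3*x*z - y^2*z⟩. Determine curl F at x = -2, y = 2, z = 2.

(∇×F)₁ = ∂F₃/∂y − ∂F₂/∂z = -2*y*z - 1
(∇×F)₂ = ∂F₁/∂z − ∂F₃/∂x = -3*z
(∇×F)₃ = ∂F₂/∂x − ∂F₁/∂y = 0
∇×F = (-2*y*z - 1, -3*z, 0)
At (-2, 2, 2): (-9, -6, 0).

(-9, -6, 0)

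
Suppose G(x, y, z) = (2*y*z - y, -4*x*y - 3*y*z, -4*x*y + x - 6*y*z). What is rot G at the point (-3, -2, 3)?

(∇×G)₁ = ∂G₃/∂y − ∂G₂/∂z = -4*x + 3*y - 6*z
(∇×G)₂ = ∂G₁/∂z − ∂G₃/∂x = 6*y - 1
(∇×G)₃ = ∂G₂/∂x − ∂G₁/∂y = -4*y - 2*z + 1
∇×G = (-4*x + 3*y - 6*z, 6*y - 1, -4*y - 2*z + 1)
At (-3, -2, 3): (-12, -13, 3).

(-12, -13, 3)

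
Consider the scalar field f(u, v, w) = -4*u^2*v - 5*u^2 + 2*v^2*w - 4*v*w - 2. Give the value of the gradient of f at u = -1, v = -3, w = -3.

∂f/∂u = -8*u*v - 10*u
∂f/∂v = -4*u^2 + 4*v*w - 4*w
∂f/∂w = 2*v^2 - 4*v
∇f = (-8*u*v - 10*u, -4*u^2 + 4*v*w - 4*w, 2*v^2 - 4*v)
At (-1, -3, -3): (-14, 44, 30).

(-14, 44, 30)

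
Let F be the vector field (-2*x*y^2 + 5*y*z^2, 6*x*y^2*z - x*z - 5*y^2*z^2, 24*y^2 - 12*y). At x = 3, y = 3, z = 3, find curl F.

(∇×F)₁ = ∂F₃/∂y − ∂F₂/∂z = -6*x*y^2 + x + 10*y^2*z + 48*y - 12
(∇×F)₂ = ∂F₁/∂z − ∂F₃/∂x = 10*y*z
(∇×F)₃ = ∂F₂/∂x − ∂F₁/∂y = 4*x*y + 6*y^2*z - 5*z^2 - z
∇×F = (-6*x*y^2 + x + 10*y^2*z + 48*y - 12, 10*y*z, 4*x*y + 6*y^2*z - 5*z^2 - z)
At (3, 3, 3): (243, 90, 150).

(243, 90, 150)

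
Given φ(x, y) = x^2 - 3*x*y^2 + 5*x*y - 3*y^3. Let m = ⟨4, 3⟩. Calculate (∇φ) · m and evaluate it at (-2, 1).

-29

∂φ/∂x = 2*x - 3*y^2 + 5*y
∂φ/∂y = -6*x*y + 5*x - 9*y^2
∇φ at (-2, 1) = (-2, -7)
∇φ · m = (-2)(4) + (-7)(3) = -29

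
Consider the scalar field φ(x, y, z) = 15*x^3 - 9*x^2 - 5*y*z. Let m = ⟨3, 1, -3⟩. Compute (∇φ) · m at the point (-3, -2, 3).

∂φ/∂x = 45*x^2 - 18*x
∂φ/∂y = -5*z
∂φ/∂z = -5*y
∇φ at (-3, -2, 3) = (459, -15, 10)
∇φ · m = (459)(3) + (-15)(1) + (10)(-3) = 1332

1332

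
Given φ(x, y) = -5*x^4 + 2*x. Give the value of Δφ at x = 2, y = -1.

∂²φ/∂x² = -60*x^2
∂²φ/∂y² = 0
∇²φ = -60*x^2
At (2, -1): -240.

-240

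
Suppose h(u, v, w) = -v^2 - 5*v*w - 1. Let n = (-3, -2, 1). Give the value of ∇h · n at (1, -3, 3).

∂h/∂u = 0
∂h/∂v = -2*v - 5*w
∂h/∂w = -5*v
∇h at (1, -3, 3) = (0, -9, 15)
∇h · n = (0)(-3) + (-9)(-2) + (15)(1) = 33

33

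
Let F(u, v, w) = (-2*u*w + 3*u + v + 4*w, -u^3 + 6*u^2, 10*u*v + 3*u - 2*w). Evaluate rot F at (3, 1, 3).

(∇×F)₁ = ∂F₃/∂v − ∂F₂/∂w = 10*u
(∇×F)₂ = ∂F₁/∂w − ∂F₃/∂u = -2*u - 10*v + 1
(∇×F)₃ = ∂F₂/∂u − ∂F₁/∂v = -3*u^2 + 12*u - 1
∇×F = (10*u, -2*u - 10*v + 1, -3*u^2 + 12*u - 1)
At (3, 1, 3): (30, -15, 8).

(30, -15, 8)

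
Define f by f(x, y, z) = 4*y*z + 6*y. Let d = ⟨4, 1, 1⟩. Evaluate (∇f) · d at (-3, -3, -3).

-18

∂f/∂x = 0
∂f/∂y = 4*z + 6
∂f/∂z = 4*y
∇f at (-3, -3, -3) = (0, -6, -12)
∇f · d = (0)(4) + (-6)(1) + (-12)(1) = -18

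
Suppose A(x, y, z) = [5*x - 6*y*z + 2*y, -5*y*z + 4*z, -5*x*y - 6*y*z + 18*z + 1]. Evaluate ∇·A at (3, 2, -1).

∂A₁/∂x = 5
∂A₂/∂y = -5*z
∂A₃/∂z = -6*y + 18
∇·A = -6*y - 5*z + 23
At (3, 2, -1): 16.

16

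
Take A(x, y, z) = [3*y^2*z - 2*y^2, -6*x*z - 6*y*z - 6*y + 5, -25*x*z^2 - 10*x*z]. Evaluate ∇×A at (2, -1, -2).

(∇×A)₁ = ∂A₃/∂y − ∂A₂/∂z = 6*x + 6*y
(∇×A)₂ = ∂A₁/∂z − ∂A₃/∂x = 3*y^2 + 25*z^2 + 10*z
(∇×A)₃ = ∂A₂/∂x − ∂A₁/∂y = -6*y*z + 4*y - 6*z
∇×A = (6*x + 6*y, 3*y^2 + 25*z^2 + 10*z, -6*y*z + 4*y - 6*z)
At (2, -1, -2): (6, 83, -4).

(6, 83, -4)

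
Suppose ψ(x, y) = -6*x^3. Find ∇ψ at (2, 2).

(-72, 0)

∂ψ/∂x = -18*x^2
∂ψ/∂y = 0
∇ψ = (-18*x^2, 0)
At (2, 2): (-72, 0).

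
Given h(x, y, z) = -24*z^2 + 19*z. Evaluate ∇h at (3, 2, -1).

∂h/∂x = 0
∂h/∂y = 0
∂h/∂z = -48*z + 19
∇h = (0, 0, -48*z + 19)
At (3, 2, -1): (0, 0, 67).

(0, 0, 67)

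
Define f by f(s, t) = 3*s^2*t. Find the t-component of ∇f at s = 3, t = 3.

(∇f)_2 = ∂f/∂t = 3*s^2
At (3, 3): 27.

27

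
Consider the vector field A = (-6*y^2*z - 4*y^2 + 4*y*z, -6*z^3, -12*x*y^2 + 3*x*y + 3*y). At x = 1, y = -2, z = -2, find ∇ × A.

(126, 22, 40)

(∇×A)₁ = ∂A₃/∂y − ∂A₂/∂z = -24*x*y + 3*x + 18*z^2 + 3
(∇×A)₂ = ∂A₁/∂z − ∂A₃/∂x = 6*y^2 + y
(∇×A)₃ = ∂A₂/∂x − ∂A₁/∂y = 12*y*z + 8*y - 4*z
∇×A = (-24*x*y + 3*x + 18*z^2 + 3, 6*y^2 + y, 12*y*z + 8*y - 4*z)
At (1, -2, -2): (126, 22, 40).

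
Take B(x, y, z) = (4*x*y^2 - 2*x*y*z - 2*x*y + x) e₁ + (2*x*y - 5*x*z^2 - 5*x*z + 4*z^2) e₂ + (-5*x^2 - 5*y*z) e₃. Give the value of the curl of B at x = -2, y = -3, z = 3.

(-109, -32, -130)

(∇×B)₁ = ∂B₃/∂y − ∂B₂/∂z = 10*x*z + 5*x - 13*z
(∇×B)₂ = ∂B₁/∂z − ∂B₃/∂x = -2*x*y + 10*x
(∇×B)₃ = ∂B₂/∂x − ∂B₁/∂y = -8*x*y + 2*x*z + 2*x + 2*y - 5*z^2 - 5*z
∇×B = (10*x*z + 5*x - 13*z, -2*x*y + 10*x, -8*x*y + 2*x*z + 2*x + 2*y - 5*z^2 - 5*z)
At (-2, -3, 3): (-109, -32, -130).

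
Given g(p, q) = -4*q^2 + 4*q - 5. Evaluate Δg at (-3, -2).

∂²g/∂p² = 0
∂²g/∂q² = -8
∇²g = -8
At (-3, -2): -8.

-8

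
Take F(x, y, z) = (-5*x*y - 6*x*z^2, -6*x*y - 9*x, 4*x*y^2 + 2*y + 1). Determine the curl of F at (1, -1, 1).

(-6, -16, 2)

(∇×F)₁ = ∂F₃/∂y − ∂F₂/∂z = 8*x*y + 2
(∇×F)₂ = ∂F₁/∂z − ∂F₃/∂x = -12*x*z - 4*y^2
(∇×F)₃ = ∂F₂/∂x − ∂F₁/∂y = 5*x - 6*y - 9
∇×F = (8*x*y + 2, -12*x*z - 4*y^2, 5*x - 6*y - 9)
At (1, -1, 1): (-6, -16, 2).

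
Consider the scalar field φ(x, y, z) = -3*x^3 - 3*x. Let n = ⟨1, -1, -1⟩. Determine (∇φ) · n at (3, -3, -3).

-84

∂φ/∂x = -9*x^2 - 3
∂φ/∂y = 0
∂φ/∂z = 0
∇φ at (3, -3, -3) = (-84, 0, 0)
∇φ · n = (-84)(1) + (0)(-1) + (0)(-1) = -84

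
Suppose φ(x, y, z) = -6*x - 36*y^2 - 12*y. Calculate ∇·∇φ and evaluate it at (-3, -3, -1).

∂²φ/∂x² = 0
∂²φ/∂y² = -72
∂²φ/∂z² = 0
∇²φ = -72
At (-3, -3, -1): -72.

-72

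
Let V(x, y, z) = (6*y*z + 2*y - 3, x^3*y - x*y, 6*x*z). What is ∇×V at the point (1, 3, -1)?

(0, 24, 10)

(∇×V)₁ = ∂V₃/∂y − ∂V₂/∂z = 0
(∇×V)₂ = ∂V₁/∂z − ∂V₃/∂x = 6*y - 6*z
(∇×V)₃ = ∂V₂/∂x − ∂V₁/∂y = 3*x^2*y - y - 6*z - 2
∇×V = (0, 6*y - 6*z, 3*x^2*y - y - 6*z - 2)
At (1, 3, -1): (0, 24, 10).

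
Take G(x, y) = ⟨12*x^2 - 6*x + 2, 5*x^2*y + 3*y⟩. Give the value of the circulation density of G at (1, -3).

-30

∂G₂/∂x = 10*x*y
∂G₁/∂y = 0
Scalar curl = 10*x*y
At (1, -3): -30.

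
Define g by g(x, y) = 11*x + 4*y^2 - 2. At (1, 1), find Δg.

∂²g/∂x² = 0
∂²g/∂y² = 8
∇²g = 8
At (1, 1): 8.

8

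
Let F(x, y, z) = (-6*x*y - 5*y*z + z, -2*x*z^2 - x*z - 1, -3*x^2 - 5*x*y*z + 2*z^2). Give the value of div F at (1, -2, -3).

∂F₁/∂x = -6*y
∂F₂/∂y = 0
∂F₃/∂z = -5*x*y + 4*z
∇·F = -5*x*y - 6*y + 4*z
At (1, -2, -3): 10.

10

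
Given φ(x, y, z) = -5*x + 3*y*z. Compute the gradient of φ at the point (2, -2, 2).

(-5, 6, -6)

∂φ/∂x = -5
∂φ/∂y = 3*z
∂φ/∂z = 3*y
∇φ = (-5, 3*z, 3*y)
At (2, -2, 2): (-5, 6, -6).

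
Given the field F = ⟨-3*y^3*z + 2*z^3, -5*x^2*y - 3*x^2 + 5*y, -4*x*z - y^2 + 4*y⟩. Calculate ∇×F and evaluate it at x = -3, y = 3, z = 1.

(-2, -71, 189)

(∇×F)₁ = ∂F₃/∂y − ∂F₂/∂z = -2*y + 4
(∇×F)₂ = ∂F₁/∂z − ∂F₃/∂x = -3*y^3 + 6*z^2 + 4*z
(∇×F)₃ = ∂F₂/∂x − ∂F₁/∂y = -10*x*y - 6*x + 9*y^2*z
∇×F = (-2*y + 4, -3*y^3 + 6*z^2 + 4*z, -10*x*y - 6*x + 9*y^2*z)
At (-3, 3, 1): (-2, -71, 189).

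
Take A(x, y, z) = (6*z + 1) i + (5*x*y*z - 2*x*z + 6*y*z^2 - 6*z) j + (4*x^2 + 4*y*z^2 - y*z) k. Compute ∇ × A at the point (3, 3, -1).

(∇×A)₁ = ∂A₃/∂y − ∂A₂/∂z = -5*x*y + 2*x - 12*y*z + 4*z^2 - z + 6
(∇×A)₂ = ∂A₁/∂z − ∂A₃/∂x = -8*x + 6
(∇×A)₃ = ∂A₂/∂x − ∂A₁/∂y = 5*y*z - 2*z
∇×A = (-5*x*y + 2*x - 12*y*z + 4*z^2 - z + 6, -8*x + 6, 5*y*z - 2*z)
At (3, 3, -1): (8, -18, -13).

(8, -18, -13)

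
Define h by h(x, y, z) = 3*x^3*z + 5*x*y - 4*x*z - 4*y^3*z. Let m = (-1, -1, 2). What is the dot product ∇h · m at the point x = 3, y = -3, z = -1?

∂h/∂x = 9*x^2*z + 5*y - 4*z
∂h/∂y = 5*x - 12*y^2*z
∂h/∂z = 3*x^3 - 4*x - 4*y^3
∇h at (3, -3, -1) = (-92, 123, 177)
∇h · m = (-92)(-1) + (123)(-1) + (177)(2) = 323

323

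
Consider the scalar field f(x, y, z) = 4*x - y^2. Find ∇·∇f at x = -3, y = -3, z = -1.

-2

∂²f/∂x² = 0
∂²f/∂y² = -2
∂²f/∂z² = 0
∇²f = -2
At (-3, -3, -1): -2.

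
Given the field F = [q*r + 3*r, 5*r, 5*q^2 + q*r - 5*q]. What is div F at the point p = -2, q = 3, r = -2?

∂F₁/∂p = 0
∂F₂/∂q = 0
∂F₃/∂r = q
∇·F = q
At (-2, 3, -2): 3.

3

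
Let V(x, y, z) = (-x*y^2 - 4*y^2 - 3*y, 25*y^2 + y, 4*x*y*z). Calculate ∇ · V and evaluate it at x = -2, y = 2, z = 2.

81

∂V₁/∂x = -y^2
∂V₂/∂y = 50*y + 1
∂V₃/∂z = 4*x*y
∇·V = 4*x*y - y^2 + 50*y + 1
At (-2, 2, 2): 81.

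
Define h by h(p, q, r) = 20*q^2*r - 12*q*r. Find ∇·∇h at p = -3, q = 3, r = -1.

∂²h/∂p² = 0
∂²h/∂q² = 40*r
∂²h/∂r² = 0
∇²h = 40*r
At (-3, 3, -1): -40.

-40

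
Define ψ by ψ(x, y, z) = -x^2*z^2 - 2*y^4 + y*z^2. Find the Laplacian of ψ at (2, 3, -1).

-220

∂²ψ/∂x² = -2*z^2
∂²ψ/∂y² = -24*y^2
∂²ψ/∂z² = 2*(-x^2 + y)
∇²ψ = -2*x^2 - 24*y^2 + 2*y - 2*z^2
At (2, 3, -1): -220.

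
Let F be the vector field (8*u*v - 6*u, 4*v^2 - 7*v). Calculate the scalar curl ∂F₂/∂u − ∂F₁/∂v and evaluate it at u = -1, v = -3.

∂F₂/∂u = 0
∂F₁/∂v = 8*u
Scalar curl = -8*u
At (-1, -3): 8.

8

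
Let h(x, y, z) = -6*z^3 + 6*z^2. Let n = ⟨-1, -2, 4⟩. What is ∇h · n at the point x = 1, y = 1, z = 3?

∂h/∂x = 0
∂h/∂y = 0
∂h/∂z = -18*z^2 + 12*z
∇h at (1, 1, 3) = (0, 0, -126)
∇h · n = (0)(-1) + (0)(-2) + (-126)(4) = -504

-504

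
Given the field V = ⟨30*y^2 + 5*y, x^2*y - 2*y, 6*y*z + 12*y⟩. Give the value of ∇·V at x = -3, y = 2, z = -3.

∂V₁/∂x = 0
∂V₂/∂y = x^2 - 2
∂V₃/∂z = 6*y
∇·V = x^2 + 6*y - 2
At (-3, 2, -3): 19.

19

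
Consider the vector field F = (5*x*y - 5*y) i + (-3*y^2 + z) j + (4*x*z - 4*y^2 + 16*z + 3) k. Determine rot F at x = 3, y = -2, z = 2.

(∇×F)₁ = ∂F₃/∂y − ∂F₂/∂z = -8*y - 1
(∇×F)₂ = ∂F₁/∂z − ∂F₃/∂x = -4*z
(∇×F)₃ = ∂F₂/∂x − ∂F₁/∂y = -5*x + 5
∇×F = (-8*y - 1, -4*z, -5*x + 5)
At (3, -2, 2): (15, -8, -10).

(15, -8, -10)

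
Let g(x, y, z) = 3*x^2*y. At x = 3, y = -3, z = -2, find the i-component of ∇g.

-54

(∇g)_1 = ∂g/∂x = 6*x*y
At (3, -3, -2): -54.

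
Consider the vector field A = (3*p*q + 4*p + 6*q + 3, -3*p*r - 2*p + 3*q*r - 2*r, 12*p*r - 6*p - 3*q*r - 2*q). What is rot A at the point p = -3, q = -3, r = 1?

(-3, -6, -2)

(∇×A)₁ = ∂A₃/∂q − ∂A₂/∂r = 3*p - 3*q - 3*r
(∇×A)₂ = ∂A₁/∂r − ∂A₃/∂p = -12*r + 6
(∇×A)₃ = ∂A₂/∂p − ∂A₁/∂q = -3*p - 3*r - 8
∇×A = (3*p - 3*q - 3*r, -12*r + 6, -3*p - 3*r - 8)
At (-3, -3, 1): (-3, -6, -2).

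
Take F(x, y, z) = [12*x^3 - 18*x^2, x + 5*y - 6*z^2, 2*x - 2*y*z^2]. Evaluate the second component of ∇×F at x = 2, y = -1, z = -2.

-2

(∇×F)_2 = ∂F₁/∂z − ∂F₃/∂x
= 0 − (2)
= -2
At (2, -1, -2): -2.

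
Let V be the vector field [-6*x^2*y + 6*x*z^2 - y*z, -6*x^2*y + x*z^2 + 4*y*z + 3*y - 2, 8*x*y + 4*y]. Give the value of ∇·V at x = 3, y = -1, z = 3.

51

∂V₁/∂x = -12*x*y + 6*z^2
∂V₂/∂y = -6*x^2 + 4*z + 3
∂V₃/∂z = 0
∇·V = -6*x^2 - 12*x*y + 6*z^2 + 4*z + 3
At (3, -1, 3): 51.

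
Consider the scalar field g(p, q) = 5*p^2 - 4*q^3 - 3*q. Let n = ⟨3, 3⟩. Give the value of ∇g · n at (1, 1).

-15

∂g/∂p = 10*p
∂g/∂q = -12*q^2 - 3
∇g at (1, 1) = (10, -15)
∇g · n = (10)(3) + (-15)(3) = -15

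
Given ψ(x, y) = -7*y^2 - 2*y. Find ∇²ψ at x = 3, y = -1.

-14

∂²ψ/∂x² = 0
∂²ψ/∂y² = -14
∇²ψ = -14
At (3, -1): -14.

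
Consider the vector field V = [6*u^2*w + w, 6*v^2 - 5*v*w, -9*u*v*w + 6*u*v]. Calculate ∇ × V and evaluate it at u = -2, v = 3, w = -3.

(-51, -74, 0)

(∇×V)₁ = ∂V₃/∂v − ∂V₂/∂w = -9*u*w + 6*u + 5*v
(∇×V)₂ = ∂V₁/∂w − ∂V₃/∂u = 6*u^2 + 9*v*w - 6*v + 1
(∇×V)₃ = ∂V₂/∂u − ∂V₁/∂v = 0
∇×V = (-9*u*w + 6*u + 5*v, 6*u^2 + 9*v*w - 6*v + 1, 0)
At (-2, 3, -3): (-51, -74, 0).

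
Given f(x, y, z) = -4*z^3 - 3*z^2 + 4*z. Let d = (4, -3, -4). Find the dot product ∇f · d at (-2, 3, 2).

∂f/∂x = 0
∂f/∂y = 0
∂f/∂z = -12*z^2 - 6*z + 4
∇f at (-2, 3, 2) = (0, 0, -56)
∇f · d = (0)(4) + (0)(-3) + (-56)(-4) = 224

224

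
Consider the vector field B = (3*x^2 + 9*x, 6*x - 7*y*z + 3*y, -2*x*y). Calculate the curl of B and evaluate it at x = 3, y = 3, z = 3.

(∇×B)₁ = ∂B₃/∂y − ∂B₂/∂z = -2*x + 7*y
(∇×B)₂ = ∂B₁/∂z − ∂B₃/∂x = 2*y
(∇×B)₃ = ∂B₂/∂x − ∂B₁/∂y = 6
∇×B = (-2*x + 7*y, 2*y, 6)
At (3, 3, 3): (15, 6, 6).

(15, 6, 6)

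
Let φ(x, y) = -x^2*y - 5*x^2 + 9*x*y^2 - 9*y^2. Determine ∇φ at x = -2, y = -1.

∂φ/∂x = -2*x*y - 10*x + 9*y^2
∂φ/∂y = -x^2 + 18*x*y - 18*y
∇φ = (-2*x*y - 10*x + 9*y^2, -x^2 + 18*x*y - 18*y)
At (-2, -1): (25, 50).

(25, 50)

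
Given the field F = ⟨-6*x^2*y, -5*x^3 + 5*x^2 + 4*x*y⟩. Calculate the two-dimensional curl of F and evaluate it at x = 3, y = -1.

∂F₂/∂x = -15*x^2 + 10*x + 4*y
∂F₁/∂y = -6*x^2
Scalar curl = -9*x^2 + 10*x + 4*y
At (3, -1): -55.

-55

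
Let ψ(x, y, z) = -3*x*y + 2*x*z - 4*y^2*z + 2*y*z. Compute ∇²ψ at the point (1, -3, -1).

∂²ψ/∂x² = 0
∂²ψ/∂y² = -8*z
∂²ψ/∂z² = 0
∇²ψ = -8*z
At (1, -3, -1): 8.

8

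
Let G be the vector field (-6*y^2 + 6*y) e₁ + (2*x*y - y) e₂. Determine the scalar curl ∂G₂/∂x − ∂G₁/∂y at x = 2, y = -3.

∂G₂/∂x = 2*y
∂G₁/∂y = -12*y + 6
Scalar curl = 14*y - 6
At (2, -3): -48.

-48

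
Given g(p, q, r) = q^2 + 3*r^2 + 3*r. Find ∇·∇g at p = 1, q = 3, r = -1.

∂²g/∂p² = 0
∂²g/∂q² = 2
∂²g/∂r² = 6
∇²g = 8
At (1, 3, -1): 8.

8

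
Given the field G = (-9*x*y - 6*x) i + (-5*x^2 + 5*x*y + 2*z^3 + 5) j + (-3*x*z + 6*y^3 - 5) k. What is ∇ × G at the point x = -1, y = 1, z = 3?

(∇×G)₁ = ∂G₃/∂y − ∂G₂/∂z = 18*y^2 - 6*z^2
(∇×G)₂ = ∂G₁/∂z − ∂G₃/∂x = 3*z
(∇×G)₃ = ∂G₂/∂x − ∂G₁/∂y = -x + 5*y
∇×G = (18*y^2 - 6*z^2, 3*z, -x + 5*y)
At (-1, 1, 3): (-36, 9, 6).

(-36, 9, 6)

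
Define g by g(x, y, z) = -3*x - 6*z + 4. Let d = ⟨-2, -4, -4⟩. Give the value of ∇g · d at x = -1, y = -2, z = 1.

30

∂g/∂x = -3
∂g/∂y = 0
∂g/∂z = -6
∇g at (-1, -2, 1) = (-3, 0, -6)
∇g · d = (-3)(-2) + (0)(-4) + (-6)(-4) = 30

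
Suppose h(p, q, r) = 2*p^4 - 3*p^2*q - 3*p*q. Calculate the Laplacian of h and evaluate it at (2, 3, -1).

∂²h/∂p² = 6*(4*p^2 - q)
∂²h/∂q² = 0
∂²h/∂r² = 0
∇²h = 24*p^2 - 6*q
At (2, 3, -1): 78.

78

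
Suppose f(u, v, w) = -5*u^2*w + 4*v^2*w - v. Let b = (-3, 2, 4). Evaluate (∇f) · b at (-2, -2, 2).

∂f/∂u = -10*u*w
∂f/∂v = 8*v*w - 1
∂f/∂w = -5*u^2 + 4*v^2
∇f at (-2, -2, 2) = (40, -33, -4)
∇f · b = (40)(-3) + (-33)(2) + (-4)(4) = -202

-202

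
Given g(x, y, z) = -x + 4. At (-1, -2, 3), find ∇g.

(-1, 0, 0)

∂g/∂x = -1
∂g/∂y = 0
∂g/∂z = 0
∇g = (-1, 0, 0)
At (-1, -2, 3): (-1, 0, 0).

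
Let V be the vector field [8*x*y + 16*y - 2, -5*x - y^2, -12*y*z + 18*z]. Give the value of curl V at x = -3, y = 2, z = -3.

(36, 0, 3)

(∇×V)₁ = ∂V₃/∂y − ∂V₂/∂z = -12*z
(∇×V)₂ = ∂V₁/∂z − ∂V₃/∂x = 0
(∇×V)₃ = ∂V₂/∂x − ∂V₁/∂y = -8*x - 21
∇×V = (-12*z, 0, -8*x - 21)
At (-3, 2, -3): (36, 0, 3).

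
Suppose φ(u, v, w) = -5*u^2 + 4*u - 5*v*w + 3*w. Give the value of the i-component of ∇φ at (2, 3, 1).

(∇φ)_1 = ∂φ/∂u = -10*u + 4
At (2, 3, 1): -16.

-16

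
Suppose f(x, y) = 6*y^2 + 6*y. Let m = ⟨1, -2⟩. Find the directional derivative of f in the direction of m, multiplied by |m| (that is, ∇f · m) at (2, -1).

∂f/∂x = 0
∂f/∂y = 12*y + 6
∇f at (2, -1) = (0, -6)
∇f · m = (0)(1) + (-6)(-2) = 12

12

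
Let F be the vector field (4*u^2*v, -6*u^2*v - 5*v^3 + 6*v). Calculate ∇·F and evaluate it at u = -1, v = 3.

-159

∂F₁/∂u = 8*u*v
∂F₂/∂v = -6*u^2 - 15*v^2 + 6
∇·F = -6*u^2 + 8*u*v - 15*v^2 + 6
At (-1, 3): -159.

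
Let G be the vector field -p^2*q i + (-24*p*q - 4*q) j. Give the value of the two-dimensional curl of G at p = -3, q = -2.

∂G₂/∂p = -24*q
∂G₁/∂q = -p^2
Scalar curl = p^2 - 24*q
At (-3, -2): 57.

57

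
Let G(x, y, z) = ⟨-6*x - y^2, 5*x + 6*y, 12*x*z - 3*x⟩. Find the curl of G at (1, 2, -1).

(∇×G)₁ = ∂G₃/∂y − ∂G₂/∂z = 0
(∇×G)₂ = ∂G₁/∂z − ∂G₃/∂x = -12*z + 3
(∇×G)₃ = ∂G₂/∂x − ∂G₁/∂y = 2*y + 5
∇×G = (0, -12*z + 3, 2*y + 5)
At (1, 2, -1): (0, 15, 9).

(0, 15, 9)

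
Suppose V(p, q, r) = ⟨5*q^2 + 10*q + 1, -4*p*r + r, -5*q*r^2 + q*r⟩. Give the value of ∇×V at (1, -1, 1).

(∇×V)₁ = ∂V₃/∂q − ∂V₂/∂r = 4*p - 5*r^2 + r - 1
(∇×V)₂ = ∂V₁/∂r − ∂V₃/∂p = 0
(∇×V)₃ = ∂V₂/∂p − ∂V₁/∂q = -10*q - 4*r - 10
∇×V = (4*p - 5*r^2 + r - 1, 0, -10*q - 4*r - 10)
At (1, -1, 1): (-1, 0, -4).

(-1, 0, -4)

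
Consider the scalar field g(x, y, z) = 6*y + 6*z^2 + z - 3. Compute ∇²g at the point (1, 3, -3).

∂²g/∂x² = 0
∂²g/∂y² = 0
∂²g/∂z² = 12
∇²g = 12
At (1, 3, -3): 12.

12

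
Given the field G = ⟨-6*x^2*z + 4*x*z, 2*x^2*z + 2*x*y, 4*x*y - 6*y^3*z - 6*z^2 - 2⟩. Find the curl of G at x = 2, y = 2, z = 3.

(-216, -24, 28)

(∇×G)₁ = ∂G₃/∂y − ∂G₂/∂z = -2*x^2 + 4*x - 18*y^2*z
(∇×G)₂ = ∂G₁/∂z − ∂G₃/∂x = -6*x^2 + 4*x - 4*y
(∇×G)₃ = ∂G₂/∂x − ∂G₁/∂y = 4*x*z + 2*y
∇×G = (-2*x^2 + 4*x - 18*y^2*z, -6*x^2 + 4*x - 4*y, 4*x*z + 2*y)
At (2, 2, 3): (-216, -24, 28).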